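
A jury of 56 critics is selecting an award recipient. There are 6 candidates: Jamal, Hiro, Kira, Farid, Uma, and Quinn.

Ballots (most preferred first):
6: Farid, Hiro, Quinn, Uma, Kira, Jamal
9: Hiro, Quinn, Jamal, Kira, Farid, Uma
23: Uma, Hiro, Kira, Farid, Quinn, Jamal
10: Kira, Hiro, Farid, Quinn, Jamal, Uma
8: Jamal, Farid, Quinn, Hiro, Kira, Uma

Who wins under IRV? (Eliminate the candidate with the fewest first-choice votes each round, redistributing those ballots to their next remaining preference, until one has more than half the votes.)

Round 1: Jamal 8, Hiro 9, Kira 10, Farid 6, Uma 23, Quinn 0. Quinn eliminated.
Round 2: Jamal 8, Hiro 9, Kira 10, Farid 6, Uma 23. Farid eliminated.
Round 3: Jamal 8, Hiro 15, Kira 10, Uma 23. Jamal eliminated.
Round 4: Hiro 23, Kira 10, Uma 23. Kira eliminated.
Round 5: Hiro 33, Uma 23. Hiro has a majority (≥29).

Hiro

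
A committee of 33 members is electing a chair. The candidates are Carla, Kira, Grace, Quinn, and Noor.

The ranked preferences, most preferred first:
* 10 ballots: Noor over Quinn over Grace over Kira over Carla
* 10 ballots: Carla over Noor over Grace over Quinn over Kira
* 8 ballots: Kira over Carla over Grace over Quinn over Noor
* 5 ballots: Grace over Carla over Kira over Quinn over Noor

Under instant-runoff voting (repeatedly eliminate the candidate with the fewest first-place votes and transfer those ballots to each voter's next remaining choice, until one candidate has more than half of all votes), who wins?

Round 1: Carla 10, Kira 8, Grace 5, Quinn 0, Noor 10. Quinn eliminated.
Round 2: Carla 10, Kira 8, Grace 5, Noor 10. Grace eliminated.
Round 3: Carla 15, Kira 8, Noor 10. Kira eliminated.
Round 4: Carla 23, Noor 10. Carla has a majority (≥17).

Carla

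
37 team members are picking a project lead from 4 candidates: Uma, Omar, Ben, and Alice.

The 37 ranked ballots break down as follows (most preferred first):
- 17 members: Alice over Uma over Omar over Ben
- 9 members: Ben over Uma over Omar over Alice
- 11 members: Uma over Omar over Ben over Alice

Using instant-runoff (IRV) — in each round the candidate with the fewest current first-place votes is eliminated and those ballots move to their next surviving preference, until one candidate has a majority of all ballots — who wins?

Uma

Round 1: Uma 11, Omar 0, Ben 9, Alice 17. Omar eliminated.
Round 2: Uma 11, Ben 9, Alice 17. Ben eliminated.
Round 3: Uma 20, Alice 17. Uma has a majority (≥19).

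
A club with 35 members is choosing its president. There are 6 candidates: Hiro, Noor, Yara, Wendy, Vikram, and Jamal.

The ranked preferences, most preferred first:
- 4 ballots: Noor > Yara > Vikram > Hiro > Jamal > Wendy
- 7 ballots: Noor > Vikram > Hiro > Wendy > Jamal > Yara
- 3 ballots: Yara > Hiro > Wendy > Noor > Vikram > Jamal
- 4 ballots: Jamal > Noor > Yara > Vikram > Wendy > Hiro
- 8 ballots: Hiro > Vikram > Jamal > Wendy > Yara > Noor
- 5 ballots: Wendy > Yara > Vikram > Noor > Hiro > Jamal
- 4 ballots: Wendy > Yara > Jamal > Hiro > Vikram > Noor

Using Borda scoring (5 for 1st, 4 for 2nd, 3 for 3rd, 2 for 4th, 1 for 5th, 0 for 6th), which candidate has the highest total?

Vikram

Hiro: 4×2 + 7×3 + 3×4 + 4×0 + 8×5 + 5×1 + 4×2 = 94
Noor: 4×5 + 7×5 + 3×2 + 4×4 + 8×0 + 5×2 + 4×0 = 87
Yara: 4×4 + 7×0 + 3×5 + 4×3 + 8×1 + 5×4 + 4×4 = 87
Wendy: 4×0 + 7×2 + 3×3 + 4×1 + 8×2 + 5×5 + 4×5 = 88
Vikram: 4×3 + 7×4 + 3×1 + 4×2 + 8×4 + 5×3 + 4×1 = 102
Jamal: 4×1 + 7×1 + 3×0 + 4×5 + 8×3 + 5×0 + 4×3 = 67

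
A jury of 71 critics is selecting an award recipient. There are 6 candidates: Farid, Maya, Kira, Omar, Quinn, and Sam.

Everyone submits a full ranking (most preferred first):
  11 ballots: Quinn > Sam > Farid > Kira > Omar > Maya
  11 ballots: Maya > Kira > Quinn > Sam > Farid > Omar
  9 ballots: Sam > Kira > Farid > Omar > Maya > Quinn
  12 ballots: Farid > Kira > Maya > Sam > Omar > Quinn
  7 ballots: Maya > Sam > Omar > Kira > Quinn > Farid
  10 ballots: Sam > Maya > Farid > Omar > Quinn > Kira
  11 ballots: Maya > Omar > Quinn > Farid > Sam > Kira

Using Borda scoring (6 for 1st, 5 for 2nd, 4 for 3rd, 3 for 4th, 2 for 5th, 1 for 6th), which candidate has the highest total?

Farid: 11×4 + 11×2 + 9×4 + 12×6 + 7×1 + 10×4 + 11×3 = 254
Maya: 11×1 + 11×6 + 9×2 + 12×4 + 7×6 + 10×5 + 11×6 = 301
Kira: 11×3 + 11×5 + 9×5 + 12×5 + 7×3 + 10×1 + 11×1 = 235
Omar: 11×2 + 11×1 + 9×3 + 12×2 + 7×4 + 10×3 + 11×5 = 197
Quinn: 11×6 + 11×4 + 9×1 + 12×1 + 7×2 + 10×2 + 11×4 = 209
Sam: 11×5 + 11×3 + 9×6 + 12×3 + 7×5 + 10×6 + 11×2 = 295

Maya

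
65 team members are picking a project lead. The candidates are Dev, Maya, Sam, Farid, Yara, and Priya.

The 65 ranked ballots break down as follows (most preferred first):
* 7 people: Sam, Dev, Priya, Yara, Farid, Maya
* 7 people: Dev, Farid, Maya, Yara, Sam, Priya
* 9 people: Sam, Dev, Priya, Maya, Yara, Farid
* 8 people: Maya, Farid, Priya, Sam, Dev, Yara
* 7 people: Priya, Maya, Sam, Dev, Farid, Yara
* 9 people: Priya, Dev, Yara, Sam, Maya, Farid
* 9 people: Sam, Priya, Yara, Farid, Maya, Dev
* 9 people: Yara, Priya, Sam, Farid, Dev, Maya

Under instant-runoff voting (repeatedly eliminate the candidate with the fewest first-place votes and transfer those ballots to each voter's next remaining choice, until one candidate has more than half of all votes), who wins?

Round 1: Dev 7, Maya 8, Sam 25, Farid 0, Yara 9, Priya 16. Farid eliminated.
Round 2: Dev 7, Maya 8, Sam 25, Yara 9, Priya 16. Dev eliminated.
Round 3: Maya 15, Sam 25, Yara 9, Priya 16. Yara eliminated.
Round 4: Maya 15, Sam 25, Priya 25. Maya eliminated.
Round 5: Sam 32, Priya 33. Priya has a majority (≥33).

Priya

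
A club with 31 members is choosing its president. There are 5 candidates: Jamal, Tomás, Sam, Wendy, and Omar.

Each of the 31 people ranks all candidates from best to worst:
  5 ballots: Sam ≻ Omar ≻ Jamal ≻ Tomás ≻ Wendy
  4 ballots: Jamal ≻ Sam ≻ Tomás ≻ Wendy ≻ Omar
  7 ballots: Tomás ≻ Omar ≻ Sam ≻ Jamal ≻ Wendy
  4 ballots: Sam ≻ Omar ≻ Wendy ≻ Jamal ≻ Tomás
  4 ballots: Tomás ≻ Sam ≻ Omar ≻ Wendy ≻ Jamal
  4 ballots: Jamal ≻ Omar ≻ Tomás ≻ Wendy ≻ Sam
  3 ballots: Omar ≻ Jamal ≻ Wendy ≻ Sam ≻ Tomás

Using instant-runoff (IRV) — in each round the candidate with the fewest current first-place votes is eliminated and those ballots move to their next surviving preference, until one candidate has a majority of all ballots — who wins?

Round 1: Jamal 8, Tomás 11, Sam 9, Wendy 0, Omar 3. Wendy eliminated.
Round 2: Jamal 8, Tomás 11, Sam 9, Omar 3. Omar eliminated.
Round 3: Jamal 11, Tomás 11, Sam 9. Sam eliminated.
Round 4: Jamal 20, Tomás 11. Jamal has a majority (≥16).

Jamal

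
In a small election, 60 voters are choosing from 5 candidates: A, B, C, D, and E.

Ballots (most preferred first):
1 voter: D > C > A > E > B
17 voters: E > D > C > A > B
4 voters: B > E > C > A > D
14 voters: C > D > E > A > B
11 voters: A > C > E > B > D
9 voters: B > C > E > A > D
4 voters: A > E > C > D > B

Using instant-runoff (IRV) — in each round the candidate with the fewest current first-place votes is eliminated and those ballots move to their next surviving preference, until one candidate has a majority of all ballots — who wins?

C

Round 1: A 15, B 13, C 14, D 1, E 17. D eliminated.
Round 2: A 15, B 13, C 15, E 17. B eliminated.
Round 3: A 15, C 24, E 21. A eliminated.
Round 4: C 35, E 25. C has a majority (≥31).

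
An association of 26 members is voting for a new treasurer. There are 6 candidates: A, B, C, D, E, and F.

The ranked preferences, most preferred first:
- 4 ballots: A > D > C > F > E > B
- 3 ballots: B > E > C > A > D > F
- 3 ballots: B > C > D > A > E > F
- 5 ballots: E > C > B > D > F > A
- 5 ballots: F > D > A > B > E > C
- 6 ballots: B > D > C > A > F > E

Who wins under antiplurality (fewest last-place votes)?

Last-place votes: A 5, B 4, C 5, D 0, E 6, F 6.

D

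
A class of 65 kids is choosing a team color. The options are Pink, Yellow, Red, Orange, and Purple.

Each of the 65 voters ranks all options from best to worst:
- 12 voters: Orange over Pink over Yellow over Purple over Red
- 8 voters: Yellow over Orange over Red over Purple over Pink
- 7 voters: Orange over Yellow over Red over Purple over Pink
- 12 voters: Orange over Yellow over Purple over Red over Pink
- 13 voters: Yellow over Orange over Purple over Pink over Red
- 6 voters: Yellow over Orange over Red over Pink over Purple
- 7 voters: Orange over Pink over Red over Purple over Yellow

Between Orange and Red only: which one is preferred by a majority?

Orange

Orange is ranked above Red on 65 ballots; Red above Orange on 0.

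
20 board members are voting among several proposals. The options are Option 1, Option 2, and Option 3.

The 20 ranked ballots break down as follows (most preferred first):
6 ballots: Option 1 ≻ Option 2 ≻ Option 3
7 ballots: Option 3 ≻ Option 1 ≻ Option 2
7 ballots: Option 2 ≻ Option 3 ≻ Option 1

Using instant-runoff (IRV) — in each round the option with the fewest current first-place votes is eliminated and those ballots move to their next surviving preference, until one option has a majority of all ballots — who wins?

Round 1: Option 1 6, Option 2 7, Option 3 7. Option 1 eliminated.
Round 2: Option 2 13, Option 3 7. Option 2 has a majority (≥11).

Option 2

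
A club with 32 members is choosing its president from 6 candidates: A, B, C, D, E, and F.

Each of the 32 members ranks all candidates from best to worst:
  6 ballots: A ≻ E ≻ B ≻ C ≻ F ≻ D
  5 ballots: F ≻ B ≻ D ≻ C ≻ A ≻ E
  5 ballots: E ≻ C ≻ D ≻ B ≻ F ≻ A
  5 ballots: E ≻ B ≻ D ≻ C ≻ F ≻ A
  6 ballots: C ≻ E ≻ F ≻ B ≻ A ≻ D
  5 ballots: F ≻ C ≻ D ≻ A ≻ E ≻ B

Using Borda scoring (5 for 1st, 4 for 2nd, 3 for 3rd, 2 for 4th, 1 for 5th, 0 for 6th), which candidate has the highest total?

A: 6×5 + 5×1 + 5×0 + 5×0 + 6×1 + 5×2 = 51
B: 6×3 + 5×4 + 5×2 + 5×4 + 6×2 + 5×0 = 80
C: 6×2 + 5×2 + 5×4 + 5×2 + 6×5 + 5×4 = 102
D: 6×0 + 5×3 + 5×3 + 5×3 + 6×0 + 5×3 = 60
E: 6×4 + 5×0 + 5×5 + 5×5 + 6×4 + 5×1 = 103
F: 6×1 + 5×5 + 5×1 + 5×1 + 6×3 + 5×5 = 84

E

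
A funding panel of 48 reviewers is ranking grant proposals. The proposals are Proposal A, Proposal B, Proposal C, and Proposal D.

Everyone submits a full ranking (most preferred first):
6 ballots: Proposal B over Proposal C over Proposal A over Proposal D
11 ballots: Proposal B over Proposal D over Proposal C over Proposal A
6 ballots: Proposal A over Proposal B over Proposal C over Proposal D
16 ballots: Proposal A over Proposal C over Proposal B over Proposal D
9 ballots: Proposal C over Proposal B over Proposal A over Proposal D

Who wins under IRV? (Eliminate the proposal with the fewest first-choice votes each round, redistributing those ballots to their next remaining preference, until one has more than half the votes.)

Proposal B

Round 1: Proposal A 22, Proposal B 17, Proposal C 9, Proposal D 0. Proposal D eliminated.
Round 2: Proposal A 22, Proposal B 17, Proposal C 9. Proposal C eliminated.
Round 3: Proposal A 22, Proposal B 26. Proposal B has a majority (≥25).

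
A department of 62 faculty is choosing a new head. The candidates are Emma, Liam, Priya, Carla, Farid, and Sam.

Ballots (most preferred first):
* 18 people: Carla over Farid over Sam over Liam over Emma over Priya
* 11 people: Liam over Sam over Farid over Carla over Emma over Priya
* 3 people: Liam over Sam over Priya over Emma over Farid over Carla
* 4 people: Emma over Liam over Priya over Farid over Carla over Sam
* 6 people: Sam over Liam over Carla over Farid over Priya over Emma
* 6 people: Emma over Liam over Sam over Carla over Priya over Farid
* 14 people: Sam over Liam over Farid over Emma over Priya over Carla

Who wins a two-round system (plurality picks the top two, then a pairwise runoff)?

Round 1 first-place votes: Emma 10, Liam 14, Priya 0, Carla 18, Farid 0, Sam 20. Sam and Carla advance.
Runoff: Sam is ranked above Carla on 40 ballots, Carla above Sam on 22.

Sam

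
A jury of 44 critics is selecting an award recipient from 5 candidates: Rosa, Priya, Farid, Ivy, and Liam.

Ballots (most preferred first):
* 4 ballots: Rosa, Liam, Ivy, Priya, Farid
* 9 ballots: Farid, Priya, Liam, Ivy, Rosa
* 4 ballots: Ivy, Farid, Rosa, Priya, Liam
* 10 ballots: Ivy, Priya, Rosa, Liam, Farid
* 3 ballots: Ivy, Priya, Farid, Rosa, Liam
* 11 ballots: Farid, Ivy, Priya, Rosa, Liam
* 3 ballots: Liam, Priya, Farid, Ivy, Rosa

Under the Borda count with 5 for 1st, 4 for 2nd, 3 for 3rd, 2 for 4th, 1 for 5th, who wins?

Rosa: 4×5 + 9×1 + 4×3 + 10×3 + 3×2 + 11×2 + 3×1 = 102
Priya: 4×2 + 9×4 + 4×2 + 10×4 + 3×4 + 11×3 + 3×4 = 149
Farid: 4×1 + 9×5 + 4×4 + 10×1 + 3×3 + 11×5 + 3×3 = 148
Ivy: 4×3 + 9×2 + 4×5 + 10×5 + 3×5 + 11×4 + 3×2 = 165
Liam: 4×4 + 9×3 + 4×1 + 10×2 + 3×1 + 11×1 + 3×5 = 96

Ivy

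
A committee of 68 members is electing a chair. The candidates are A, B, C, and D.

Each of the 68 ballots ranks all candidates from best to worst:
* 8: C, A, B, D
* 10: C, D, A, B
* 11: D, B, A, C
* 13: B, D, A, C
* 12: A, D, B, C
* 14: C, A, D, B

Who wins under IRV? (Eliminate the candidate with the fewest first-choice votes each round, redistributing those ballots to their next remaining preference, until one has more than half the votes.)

B

Round 1: A 12, B 13, C 32, D 11. D eliminated.
Round 2: A 12, B 24, C 32. A eliminated.
Round 3: B 36, C 32. B has a majority (≥35).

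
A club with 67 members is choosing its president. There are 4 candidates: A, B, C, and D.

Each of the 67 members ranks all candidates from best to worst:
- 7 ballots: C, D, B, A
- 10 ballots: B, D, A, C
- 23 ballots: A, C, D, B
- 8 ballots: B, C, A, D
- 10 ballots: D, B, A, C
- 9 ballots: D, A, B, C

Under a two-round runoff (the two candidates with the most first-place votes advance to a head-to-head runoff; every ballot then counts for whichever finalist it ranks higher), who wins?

D

Round 1 first-place votes: A 23, B 18, C 7, D 19. A and D advance.
Runoff: A is ranked above D on 31 ballots, D above A on 36.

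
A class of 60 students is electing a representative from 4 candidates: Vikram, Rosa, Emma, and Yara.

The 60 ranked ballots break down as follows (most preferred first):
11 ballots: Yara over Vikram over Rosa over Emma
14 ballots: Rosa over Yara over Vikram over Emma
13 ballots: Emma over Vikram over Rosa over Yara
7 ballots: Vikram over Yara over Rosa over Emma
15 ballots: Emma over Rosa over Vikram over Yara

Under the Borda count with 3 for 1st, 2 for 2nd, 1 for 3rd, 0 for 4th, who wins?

Rosa

Vikram: 11×2 + 14×1 + 13×2 + 7×3 + 15×1 = 98
Rosa: 11×1 + 14×3 + 13×1 + 7×1 + 15×2 = 103
Emma: 11×0 + 14×0 + 13×3 + 7×0 + 15×3 = 84
Yara: 11×3 + 14×2 + 13×0 + 7×2 + 15×0 = 75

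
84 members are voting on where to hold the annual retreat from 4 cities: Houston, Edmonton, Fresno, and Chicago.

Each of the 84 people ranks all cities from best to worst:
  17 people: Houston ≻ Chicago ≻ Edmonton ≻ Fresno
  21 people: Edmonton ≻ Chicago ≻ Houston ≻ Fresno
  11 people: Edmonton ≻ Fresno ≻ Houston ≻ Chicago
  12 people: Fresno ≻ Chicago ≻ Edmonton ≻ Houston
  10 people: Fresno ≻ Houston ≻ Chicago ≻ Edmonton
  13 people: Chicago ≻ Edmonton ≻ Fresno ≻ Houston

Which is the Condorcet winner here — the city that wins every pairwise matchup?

Chicago vs Houston: 46–38
Chicago vs Edmonton: 52–32
Chicago vs Fresno: 51–33
Chicago beats every other city.

Chicago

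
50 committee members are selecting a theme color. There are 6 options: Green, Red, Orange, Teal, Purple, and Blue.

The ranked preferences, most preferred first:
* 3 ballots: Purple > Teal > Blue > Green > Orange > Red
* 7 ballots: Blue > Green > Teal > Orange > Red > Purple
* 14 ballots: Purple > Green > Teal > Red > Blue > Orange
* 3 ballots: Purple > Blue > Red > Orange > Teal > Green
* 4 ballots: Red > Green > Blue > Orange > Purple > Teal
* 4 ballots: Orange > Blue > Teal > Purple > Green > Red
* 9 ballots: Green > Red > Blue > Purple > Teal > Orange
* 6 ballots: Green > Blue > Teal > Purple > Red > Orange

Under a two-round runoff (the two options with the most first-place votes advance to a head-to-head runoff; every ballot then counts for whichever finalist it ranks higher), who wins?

Round 1 first-place votes: Green 15, Red 4, Orange 4, Teal 0, Purple 20, Blue 7. Purple and Green advance.
Runoff: Purple is ranked above Green on 24 ballots, Green above Purple on 26.

Green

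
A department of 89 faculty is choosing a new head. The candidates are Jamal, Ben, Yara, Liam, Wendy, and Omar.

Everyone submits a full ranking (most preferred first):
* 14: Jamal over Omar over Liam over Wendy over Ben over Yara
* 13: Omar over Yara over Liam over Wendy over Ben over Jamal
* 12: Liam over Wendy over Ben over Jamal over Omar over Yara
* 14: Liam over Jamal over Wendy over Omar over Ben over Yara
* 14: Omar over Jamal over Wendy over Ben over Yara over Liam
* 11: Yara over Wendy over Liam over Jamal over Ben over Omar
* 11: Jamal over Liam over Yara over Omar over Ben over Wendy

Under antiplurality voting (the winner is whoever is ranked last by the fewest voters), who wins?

Ben

Last-place votes: Jamal 13, Ben 0, Yara 40, Liam 14, Wendy 11, Omar 11.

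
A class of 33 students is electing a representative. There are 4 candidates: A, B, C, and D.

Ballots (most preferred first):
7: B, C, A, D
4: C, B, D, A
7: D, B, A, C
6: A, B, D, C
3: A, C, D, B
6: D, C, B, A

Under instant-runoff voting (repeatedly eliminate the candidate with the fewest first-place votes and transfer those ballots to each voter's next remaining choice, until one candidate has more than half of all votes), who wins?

B

Round 1: A 9, B 7, C 4, D 13. C eliminated.
Round 2: A 9, B 11, D 13. A eliminated.
Round 3: B 17, D 16. B has a majority (≥17).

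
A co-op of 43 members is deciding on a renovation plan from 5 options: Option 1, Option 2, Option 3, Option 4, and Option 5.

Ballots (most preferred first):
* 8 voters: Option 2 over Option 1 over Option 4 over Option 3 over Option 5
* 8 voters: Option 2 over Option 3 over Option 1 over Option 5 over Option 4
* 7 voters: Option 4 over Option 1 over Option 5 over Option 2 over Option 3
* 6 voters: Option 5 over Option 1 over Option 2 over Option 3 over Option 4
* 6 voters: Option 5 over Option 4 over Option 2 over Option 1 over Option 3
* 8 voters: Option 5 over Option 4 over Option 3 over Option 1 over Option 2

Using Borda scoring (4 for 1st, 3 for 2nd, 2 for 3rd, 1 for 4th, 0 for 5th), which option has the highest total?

Option 5

Option 1: 8×3 + 8×2 + 7×3 + 6×3 + 6×1 + 8×1 = 93
Option 2: 8×4 + 8×4 + 7×1 + 6×2 + 6×2 + 8×0 = 95
Option 3: 8×1 + 8×3 + 7×0 + 6×1 + 6×0 + 8×2 = 54
Option 4: 8×2 + 8×0 + 7×4 + 6×0 + 6×3 + 8×3 = 86
Option 5: 8×0 + 8×1 + 7×2 + 6×4 + 6×4 + 8×4 = 102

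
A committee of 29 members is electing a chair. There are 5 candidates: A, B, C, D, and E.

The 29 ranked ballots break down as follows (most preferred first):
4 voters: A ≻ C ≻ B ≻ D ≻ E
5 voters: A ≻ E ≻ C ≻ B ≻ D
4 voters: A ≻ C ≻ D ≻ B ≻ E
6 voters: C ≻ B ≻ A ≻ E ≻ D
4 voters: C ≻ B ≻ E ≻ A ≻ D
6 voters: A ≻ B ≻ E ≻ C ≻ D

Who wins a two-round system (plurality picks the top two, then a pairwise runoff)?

A

Round 1 first-place votes: A 19, B 0, C 10, D 0, E 0. A and C advance.
Runoff: A is ranked above C on 19 ballots, C above A on 10.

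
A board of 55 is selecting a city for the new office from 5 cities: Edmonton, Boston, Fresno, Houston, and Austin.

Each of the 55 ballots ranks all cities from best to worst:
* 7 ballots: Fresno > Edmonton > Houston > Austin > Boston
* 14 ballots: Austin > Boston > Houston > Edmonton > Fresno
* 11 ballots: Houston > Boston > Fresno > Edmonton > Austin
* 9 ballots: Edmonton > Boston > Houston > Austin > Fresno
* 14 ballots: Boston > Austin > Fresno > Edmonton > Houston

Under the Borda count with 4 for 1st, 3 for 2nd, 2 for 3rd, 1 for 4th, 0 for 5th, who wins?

Edmonton: 7×3 + 14×1 + 11×1 + 9×4 + 14×1 = 96
Boston: 7×0 + 14×3 + 11×3 + 9×3 + 14×4 = 158
Fresno: 7×4 + 14×0 + 11×2 + 9×0 + 14×2 = 78
Houston: 7×2 + 14×2 + 11×4 + 9×2 + 14×0 = 104
Austin: 7×1 + 14×4 + 11×0 + 9×1 + 14×3 = 114

Boston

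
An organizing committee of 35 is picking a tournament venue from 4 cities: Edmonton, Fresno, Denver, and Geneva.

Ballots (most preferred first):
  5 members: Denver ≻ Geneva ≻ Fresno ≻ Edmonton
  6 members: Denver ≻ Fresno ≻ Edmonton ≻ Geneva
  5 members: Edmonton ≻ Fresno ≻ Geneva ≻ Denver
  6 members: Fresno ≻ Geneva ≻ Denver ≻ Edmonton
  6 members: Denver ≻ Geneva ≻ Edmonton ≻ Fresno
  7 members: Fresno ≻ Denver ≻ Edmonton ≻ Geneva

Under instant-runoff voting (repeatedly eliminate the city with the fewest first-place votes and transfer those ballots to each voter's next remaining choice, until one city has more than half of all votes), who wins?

Round 1: Edmonton 5, Fresno 13, Denver 17, Geneva 0. Geneva eliminated.
Round 2: Edmonton 5, Fresno 13, Denver 17. Edmonton eliminated.
Round 3: Fresno 18, Denver 17. Fresno has a majority (≥18).

Fresno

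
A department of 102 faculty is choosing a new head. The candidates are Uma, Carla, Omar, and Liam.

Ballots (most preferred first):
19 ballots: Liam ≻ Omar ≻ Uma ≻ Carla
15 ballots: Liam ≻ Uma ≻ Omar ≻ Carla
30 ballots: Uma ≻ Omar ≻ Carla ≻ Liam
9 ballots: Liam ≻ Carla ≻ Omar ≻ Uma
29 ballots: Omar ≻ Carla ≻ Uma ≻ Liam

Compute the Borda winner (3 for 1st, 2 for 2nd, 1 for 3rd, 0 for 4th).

Uma: 19×1 + 15×2 + 30×3 + 9×0 + 29×1 = 168
Carla: 19×0 + 15×0 + 30×1 + 9×2 + 29×2 = 106
Omar: 19×2 + 15×1 + 30×2 + 9×1 + 29×3 = 209
Liam: 19×3 + 15×3 + 30×0 + 9×3 + 29×0 = 129

Omar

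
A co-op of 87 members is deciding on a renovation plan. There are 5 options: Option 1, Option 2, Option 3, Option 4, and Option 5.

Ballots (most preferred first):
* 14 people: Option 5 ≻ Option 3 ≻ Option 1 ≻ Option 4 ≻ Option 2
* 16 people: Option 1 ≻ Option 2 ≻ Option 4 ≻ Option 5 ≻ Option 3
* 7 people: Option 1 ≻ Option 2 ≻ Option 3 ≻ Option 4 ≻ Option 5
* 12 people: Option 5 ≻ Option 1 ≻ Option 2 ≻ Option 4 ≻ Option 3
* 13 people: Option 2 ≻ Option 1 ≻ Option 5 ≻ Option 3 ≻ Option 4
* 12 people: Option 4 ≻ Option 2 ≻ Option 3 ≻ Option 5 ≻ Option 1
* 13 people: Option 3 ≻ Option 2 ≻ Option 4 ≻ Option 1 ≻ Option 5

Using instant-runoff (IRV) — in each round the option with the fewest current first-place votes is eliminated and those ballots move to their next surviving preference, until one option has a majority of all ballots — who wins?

Option 2

Round 1: Option 1 23, Option 2 13, Option 3 13, Option 4 12, Option 5 26. Option 4 eliminated.
Round 2: Option 1 23, Option 2 25, Option 3 13, Option 5 26. Option 3 eliminated.
Round 3: Option 1 23, Option 2 38, Option 5 26. Option 1 eliminated.
Round 4: Option 2 61, Option 5 26. Option 2 has a majority (≥44).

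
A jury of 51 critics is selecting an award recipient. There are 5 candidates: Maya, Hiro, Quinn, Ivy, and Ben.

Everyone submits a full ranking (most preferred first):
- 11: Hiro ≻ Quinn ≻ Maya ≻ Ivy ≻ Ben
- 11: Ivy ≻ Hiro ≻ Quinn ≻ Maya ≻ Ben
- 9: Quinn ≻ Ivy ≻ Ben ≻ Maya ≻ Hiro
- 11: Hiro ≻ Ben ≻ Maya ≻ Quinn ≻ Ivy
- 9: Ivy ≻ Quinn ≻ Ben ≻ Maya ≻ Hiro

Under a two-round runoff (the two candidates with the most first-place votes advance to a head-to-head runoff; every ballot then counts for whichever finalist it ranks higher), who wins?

Ivy

Round 1 first-place votes: Maya 0, Hiro 22, Quinn 9, Ivy 20, Ben 0. Hiro and Ivy advance.
Runoff: Hiro is ranked above Ivy on 22 ballots, Ivy above Hiro on 29.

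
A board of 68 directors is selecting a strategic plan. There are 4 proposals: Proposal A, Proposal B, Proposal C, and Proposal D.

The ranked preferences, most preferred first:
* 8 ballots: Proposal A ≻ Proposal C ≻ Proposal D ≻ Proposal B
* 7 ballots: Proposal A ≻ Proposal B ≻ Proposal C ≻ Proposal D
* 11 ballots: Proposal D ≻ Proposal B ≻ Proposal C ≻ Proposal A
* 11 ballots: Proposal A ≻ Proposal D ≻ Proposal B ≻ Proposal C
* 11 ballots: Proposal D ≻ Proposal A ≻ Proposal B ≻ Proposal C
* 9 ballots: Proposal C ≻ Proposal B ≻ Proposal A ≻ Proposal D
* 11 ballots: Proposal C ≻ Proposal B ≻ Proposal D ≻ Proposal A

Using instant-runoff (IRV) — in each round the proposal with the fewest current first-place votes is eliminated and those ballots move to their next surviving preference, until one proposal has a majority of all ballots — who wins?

Proposal A

Round 1: Proposal A 26, Proposal B 0, Proposal C 20, Proposal D 22. Proposal B eliminated.
Round 2: Proposal A 26, Proposal C 20, Proposal D 22. Proposal C eliminated.
Round 3: Proposal A 35, Proposal D 33. Proposal A has a majority (≥35).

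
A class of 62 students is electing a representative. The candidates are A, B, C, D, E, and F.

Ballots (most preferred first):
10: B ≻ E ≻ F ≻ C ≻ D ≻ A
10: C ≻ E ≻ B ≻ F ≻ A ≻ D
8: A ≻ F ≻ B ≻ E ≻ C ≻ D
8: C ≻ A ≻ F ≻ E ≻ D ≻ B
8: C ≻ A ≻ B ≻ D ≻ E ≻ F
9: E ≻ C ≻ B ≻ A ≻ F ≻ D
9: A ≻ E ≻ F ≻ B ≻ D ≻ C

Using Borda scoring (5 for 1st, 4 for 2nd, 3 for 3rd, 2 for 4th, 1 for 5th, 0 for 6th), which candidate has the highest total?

E

A: 10×0 + 10×1 + 8×5 + 8×4 + 8×4 + 9×2 + 9×5 = 177
B: 10×5 + 10×3 + 8×3 + 8×0 + 8×3 + 9×3 + 9×2 = 173
C: 10×2 + 10×5 + 8×1 + 8×5 + 8×5 + 9×4 + 9×0 = 194
D: 10×1 + 10×0 + 8×0 + 8×1 + 8×2 + 9×0 + 9×1 = 43
E: 10×4 + 10×4 + 8×2 + 8×2 + 8×1 + 9×5 + 9×4 = 201
F: 10×3 + 10×2 + 8×4 + 8×3 + 8×0 + 9×1 + 9×3 = 142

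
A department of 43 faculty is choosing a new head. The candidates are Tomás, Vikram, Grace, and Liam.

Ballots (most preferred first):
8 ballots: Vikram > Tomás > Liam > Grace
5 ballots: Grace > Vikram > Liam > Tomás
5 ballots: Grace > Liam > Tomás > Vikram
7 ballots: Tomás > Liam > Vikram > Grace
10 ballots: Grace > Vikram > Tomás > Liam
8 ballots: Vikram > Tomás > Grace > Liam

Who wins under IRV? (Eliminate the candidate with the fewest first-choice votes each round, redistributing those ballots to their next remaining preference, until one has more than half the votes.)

Vikram

Round 1: Tomás 7, Vikram 16, Grace 20, Liam 0. Liam eliminated.
Round 2: Tomás 7, Vikram 16, Grace 20. Tomás eliminated.
Round 3: Vikram 23, Grace 20. Vikram has a majority (≥22).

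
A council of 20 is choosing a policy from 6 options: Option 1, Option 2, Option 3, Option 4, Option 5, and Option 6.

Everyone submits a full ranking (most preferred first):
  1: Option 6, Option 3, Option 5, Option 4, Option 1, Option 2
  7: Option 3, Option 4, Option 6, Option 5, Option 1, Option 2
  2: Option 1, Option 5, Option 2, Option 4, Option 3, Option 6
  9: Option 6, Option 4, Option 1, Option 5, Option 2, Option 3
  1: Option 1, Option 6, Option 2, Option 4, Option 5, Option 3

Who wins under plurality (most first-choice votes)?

Option 6

First-place votes: Option 1 3, Option 2 0, Option 3 7, Option 4 0, Option 5 0, Option 6 10.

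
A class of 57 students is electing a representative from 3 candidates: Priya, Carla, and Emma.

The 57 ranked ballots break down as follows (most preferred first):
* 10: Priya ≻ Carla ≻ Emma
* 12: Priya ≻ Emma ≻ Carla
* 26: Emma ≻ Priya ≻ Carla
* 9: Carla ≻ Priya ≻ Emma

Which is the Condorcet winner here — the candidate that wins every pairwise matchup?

Priya vs Carla: 48–9
Priya vs Emma: 31–26
Priya beats every other candidate.

Priya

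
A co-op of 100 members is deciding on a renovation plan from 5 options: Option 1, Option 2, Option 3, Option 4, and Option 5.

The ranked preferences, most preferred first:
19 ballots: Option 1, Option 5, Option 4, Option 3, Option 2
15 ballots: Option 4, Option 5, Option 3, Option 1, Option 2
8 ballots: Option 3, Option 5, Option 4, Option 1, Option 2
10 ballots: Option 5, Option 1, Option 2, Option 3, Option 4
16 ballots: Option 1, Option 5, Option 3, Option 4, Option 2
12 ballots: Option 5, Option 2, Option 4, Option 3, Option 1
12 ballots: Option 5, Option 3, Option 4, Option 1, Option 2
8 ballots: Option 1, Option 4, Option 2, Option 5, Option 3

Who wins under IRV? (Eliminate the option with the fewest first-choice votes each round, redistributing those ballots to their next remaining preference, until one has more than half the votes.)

Round 1: Option 1 43, Option 2 0, Option 3 8, Option 4 15, Option 5 34. Option 2 eliminated.
Round 2: Option 1 43, Option 3 8, Option 4 15, Option 5 34. Option 3 eliminated.
Round 3: Option 1 43, Option 4 15, Option 5 42. Option 4 eliminated.
Round 4: Option 1 43, Option 5 57. Option 5 has a majority (≥51).

Option 5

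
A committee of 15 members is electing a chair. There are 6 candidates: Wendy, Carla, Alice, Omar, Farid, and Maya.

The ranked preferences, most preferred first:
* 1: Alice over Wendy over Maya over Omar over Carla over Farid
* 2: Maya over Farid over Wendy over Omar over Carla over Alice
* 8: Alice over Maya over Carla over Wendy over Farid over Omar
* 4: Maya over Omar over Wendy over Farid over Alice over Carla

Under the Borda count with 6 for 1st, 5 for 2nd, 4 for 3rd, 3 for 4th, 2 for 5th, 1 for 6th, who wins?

Maya

Wendy: 1×5 + 2×4 + 8×3 + 4×4 = 53
Carla: 1×2 + 2×2 + 8×4 + 4×1 = 42
Alice: 1×6 + 2×1 + 8×6 + 4×2 = 64
Omar: 1×3 + 2×3 + 8×1 + 4×5 = 37
Farid: 1×1 + 2×5 + 8×2 + 4×3 = 39
Maya: 1×4 + 2×6 + 8×5 + 4×6 = 80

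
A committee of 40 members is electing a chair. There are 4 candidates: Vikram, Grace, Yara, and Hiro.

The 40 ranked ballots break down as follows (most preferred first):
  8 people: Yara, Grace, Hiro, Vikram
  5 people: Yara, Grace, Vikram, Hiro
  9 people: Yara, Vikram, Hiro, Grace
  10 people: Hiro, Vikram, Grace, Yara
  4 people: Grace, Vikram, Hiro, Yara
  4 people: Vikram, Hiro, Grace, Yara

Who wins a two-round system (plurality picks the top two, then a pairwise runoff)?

Round 1 first-place votes: Vikram 4, Grace 4, Yara 22, Hiro 10. Yara and Hiro advance.
Runoff: Yara is ranked above Hiro on 22 ballots, Hiro above Yara on 18.

Yara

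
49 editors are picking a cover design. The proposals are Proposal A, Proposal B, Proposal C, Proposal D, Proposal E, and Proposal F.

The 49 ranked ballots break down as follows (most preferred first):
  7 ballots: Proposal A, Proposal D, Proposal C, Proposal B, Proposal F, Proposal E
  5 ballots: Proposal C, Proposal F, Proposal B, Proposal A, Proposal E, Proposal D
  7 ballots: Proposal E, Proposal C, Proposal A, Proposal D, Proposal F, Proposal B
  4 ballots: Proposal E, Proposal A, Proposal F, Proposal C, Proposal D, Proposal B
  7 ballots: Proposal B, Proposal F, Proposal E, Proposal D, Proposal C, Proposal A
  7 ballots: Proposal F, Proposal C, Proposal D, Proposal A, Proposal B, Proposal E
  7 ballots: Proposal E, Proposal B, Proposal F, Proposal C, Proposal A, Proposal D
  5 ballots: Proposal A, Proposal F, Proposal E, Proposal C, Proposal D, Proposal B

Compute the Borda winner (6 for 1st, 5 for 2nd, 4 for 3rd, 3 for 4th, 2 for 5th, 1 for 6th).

Proposal A: 7×6 + 5×3 + 7×4 + 4×5 + 7×1 + 7×3 + 7×2 + 5×6 = 177
Proposal B: 7×3 + 5×4 + 7×1 + 4×1 + 7×6 + 7×2 + 7×5 + 5×1 = 148
Proposal C: 7×4 + 5×6 + 7×5 + 4×3 + 7×2 + 7×5 + 7×3 + 5×3 = 190
Proposal D: 7×5 + 5×1 + 7×3 + 4×2 + 7×3 + 7×4 + 7×1 + 5×2 = 135
Proposal E: 7×1 + 5×2 + 7×6 + 4×6 + 7×4 + 7×1 + 7×6 + 5×4 = 180
Proposal F: 7×2 + 5×5 + 7×2 + 4×4 + 7×5 + 7×6 + 7×4 + 5×5 = 199

Proposal F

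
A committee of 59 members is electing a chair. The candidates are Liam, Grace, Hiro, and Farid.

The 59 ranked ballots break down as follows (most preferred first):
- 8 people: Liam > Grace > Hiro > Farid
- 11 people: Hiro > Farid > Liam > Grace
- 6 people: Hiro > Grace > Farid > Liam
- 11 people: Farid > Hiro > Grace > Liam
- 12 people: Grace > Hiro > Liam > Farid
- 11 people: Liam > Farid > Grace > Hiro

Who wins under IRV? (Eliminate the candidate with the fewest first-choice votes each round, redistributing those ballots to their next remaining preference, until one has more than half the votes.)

Round 1: Liam 19, Grace 12, Hiro 17, Farid 11. Farid eliminated.
Round 2: Liam 19, Grace 12, Hiro 28. Grace eliminated.
Round 3: Liam 19, Hiro 40. Hiro has a majority (≥30).

Hiro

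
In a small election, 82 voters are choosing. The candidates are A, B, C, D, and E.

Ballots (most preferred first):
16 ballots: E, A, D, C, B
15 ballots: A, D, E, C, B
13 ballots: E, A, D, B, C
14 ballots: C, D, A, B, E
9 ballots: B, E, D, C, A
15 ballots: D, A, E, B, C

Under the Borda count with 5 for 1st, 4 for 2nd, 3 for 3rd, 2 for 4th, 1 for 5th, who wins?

D

A: 16×4 + 15×5 + 13×4 + 14×3 + 9×1 + 15×4 = 302
B: 16×1 + 15×1 + 13×2 + 14×2 + 9×5 + 15×2 = 160
C: 16×2 + 15×2 + 13×1 + 14×5 + 9×2 + 15×1 = 178
D: 16×3 + 15×4 + 13×3 + 14×4 + 9×3 + 15×5 = 305
E: 16×5 + 15×3 + 13×5 + 14×1 + 9×4 + 15×3 = 285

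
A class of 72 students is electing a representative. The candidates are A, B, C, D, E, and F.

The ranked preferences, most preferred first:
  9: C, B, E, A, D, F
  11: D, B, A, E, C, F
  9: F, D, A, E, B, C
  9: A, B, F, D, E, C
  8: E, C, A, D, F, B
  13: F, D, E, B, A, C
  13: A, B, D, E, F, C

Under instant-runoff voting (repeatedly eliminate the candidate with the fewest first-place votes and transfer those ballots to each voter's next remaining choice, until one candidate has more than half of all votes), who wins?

A

Round 1: A 22, B 0, C 9, D 11, E 8, F 22. B eliminated.
Round 2: A 22, C 9, D 11, E 8, F 22. E eliminated.
Round 3: A 22, C 17, D 11, F 22. D eliminated.
Round 4: A 33, C 17, F 22. C eliminated.
Round 5: A 50, F 22. A has a majority (≥37).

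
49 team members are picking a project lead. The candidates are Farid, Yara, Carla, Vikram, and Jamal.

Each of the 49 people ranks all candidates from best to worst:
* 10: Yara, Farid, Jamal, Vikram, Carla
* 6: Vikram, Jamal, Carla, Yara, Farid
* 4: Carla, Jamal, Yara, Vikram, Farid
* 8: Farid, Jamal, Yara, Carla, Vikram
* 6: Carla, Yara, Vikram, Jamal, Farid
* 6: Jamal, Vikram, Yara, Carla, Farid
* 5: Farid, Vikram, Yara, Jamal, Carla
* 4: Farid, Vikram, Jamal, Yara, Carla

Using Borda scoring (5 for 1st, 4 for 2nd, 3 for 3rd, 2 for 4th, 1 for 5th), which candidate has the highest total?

Jamal

Farid: 10×4 + 6×1 + 4×1 + 8×5 + 6×1 + 6×1 + 5×5 + 4×5 = 147
Yara: 10×5 + 6×2 + 4×3 + 8×3 + 6×4 + 6×3 + 5×3 + 4×2 = 163
Carla: 10×1 + 6×3 + 4×5 + 8×2 + 6×5 + 6×2 + 5×1 + 4×1 = 115
Vikram: 10×2 + 6×5 + 4×2 + 8×1 + 6×3 + 6×4 + 5×4 + 4×4 = 144
Jamal: 10×3 + 6×4 + 4×4 + 8×4 + 6×2 + 6×5 + 5×2 + 4×3 = 166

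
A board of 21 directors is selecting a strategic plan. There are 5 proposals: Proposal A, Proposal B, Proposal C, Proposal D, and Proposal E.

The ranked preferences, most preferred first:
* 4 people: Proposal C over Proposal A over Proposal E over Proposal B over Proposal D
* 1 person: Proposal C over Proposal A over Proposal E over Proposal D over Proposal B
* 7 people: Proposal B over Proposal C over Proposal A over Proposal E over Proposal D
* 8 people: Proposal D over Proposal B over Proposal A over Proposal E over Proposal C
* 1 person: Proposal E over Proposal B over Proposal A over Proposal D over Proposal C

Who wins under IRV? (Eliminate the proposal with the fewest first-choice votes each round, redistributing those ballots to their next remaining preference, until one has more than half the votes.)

Round 1: Proposal A 0, Proposal B 7, Proposal C 5, Proposal D 8, Proposal E 1. Proposal A eliminated.
Round 2: Proposal B 7, Proposal C 5, Proposal D 8, Proposal E 1. Proposal E eliminated.
Round 3: Proposal B 8, Proposal C 5, Proposal D 8. Proposal C eliminated.
Round 4: Proposal B 12, Proposal D 9. Proposal B has a majority (≥11).

Proposal B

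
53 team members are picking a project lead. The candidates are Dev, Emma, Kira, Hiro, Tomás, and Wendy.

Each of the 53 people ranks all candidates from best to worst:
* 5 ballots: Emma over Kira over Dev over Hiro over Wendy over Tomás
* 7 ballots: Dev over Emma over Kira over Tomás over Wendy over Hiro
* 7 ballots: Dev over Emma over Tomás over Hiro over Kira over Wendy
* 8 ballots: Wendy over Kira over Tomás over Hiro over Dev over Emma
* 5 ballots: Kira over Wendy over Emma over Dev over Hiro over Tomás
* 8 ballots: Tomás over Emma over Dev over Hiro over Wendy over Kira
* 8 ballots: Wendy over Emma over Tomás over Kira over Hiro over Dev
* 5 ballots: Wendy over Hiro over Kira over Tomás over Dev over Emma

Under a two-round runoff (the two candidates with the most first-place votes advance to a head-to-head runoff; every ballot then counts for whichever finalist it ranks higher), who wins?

Dev

Round 1 first-place votes: Dev 14, Emma 5, Kira 5, Hiro 0, Tomás 8, Wendy 21. Wendy and Dev advance.
Runoff: Wendy is ranked above Dev on 26 ballots, Dev above Wendy on 27.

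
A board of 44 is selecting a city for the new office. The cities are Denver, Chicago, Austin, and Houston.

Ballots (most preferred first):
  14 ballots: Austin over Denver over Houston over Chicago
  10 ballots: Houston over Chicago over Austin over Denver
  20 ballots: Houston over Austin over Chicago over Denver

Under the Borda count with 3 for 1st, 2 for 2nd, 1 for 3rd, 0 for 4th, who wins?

Denver: 14×2 + 10×0 + 20×0 = 28
Chicago: 14×0 + 10×2 + 20×1 = 40
Austin: 14×3 + 10×1 + 20×2 = 92
Houston: 14×1 + 10×3 + 20×3 = 104

Houston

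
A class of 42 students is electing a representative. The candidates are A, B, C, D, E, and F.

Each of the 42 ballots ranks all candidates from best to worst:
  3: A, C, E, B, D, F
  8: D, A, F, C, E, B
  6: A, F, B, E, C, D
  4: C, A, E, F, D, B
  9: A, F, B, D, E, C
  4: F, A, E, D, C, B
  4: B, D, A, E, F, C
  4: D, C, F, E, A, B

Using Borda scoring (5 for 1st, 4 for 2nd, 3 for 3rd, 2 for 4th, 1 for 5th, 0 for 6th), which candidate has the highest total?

A

A: 3×5 + 8×4 + 6×5 + 4×4 + 9×5 + 4×4 + 4×3 + 4×1 = 170
B: 3×2 + 8×0 + 6×3 + 4×0 + 9×3 + 4×0 + 4×5 + 4×0 = 71
C: 3×4 + 8×2 + 6×1 + 4×5 + 9×0 + 4×1 + 4×0 + 4×4 = 74
D: 3×1 + 8×5 + 6×0 + 4×1 + 9×2 + 4×2 + 4×4 + 4×5 = 109
E: 3×3 + 8×1 + 6×2 + 4×3 + 9×1 + 4×3 + 4×2 + 4×2 = 78
F: 3×0 + 8×3 + 6×4 + 4×2 + 9×4 + 4×5 + 4×1 + 4×3 = 128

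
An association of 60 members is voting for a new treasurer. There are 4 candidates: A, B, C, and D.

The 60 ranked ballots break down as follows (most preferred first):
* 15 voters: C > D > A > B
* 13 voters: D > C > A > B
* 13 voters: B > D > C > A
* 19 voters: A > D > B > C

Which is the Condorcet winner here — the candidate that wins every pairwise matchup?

D

D vs A: 41–19
D vs B: 47–13
D vs C: 45–15
D beats every other candidate.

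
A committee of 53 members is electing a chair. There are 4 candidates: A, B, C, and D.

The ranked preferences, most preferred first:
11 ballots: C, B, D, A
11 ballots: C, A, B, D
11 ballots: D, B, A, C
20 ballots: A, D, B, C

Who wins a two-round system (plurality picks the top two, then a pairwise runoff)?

A

Round 1 first-place votes: A 20, B 0, C 22, D 11. C and A advance.
Runoff: C is ranked above A on 22 ballots, A above C on 31.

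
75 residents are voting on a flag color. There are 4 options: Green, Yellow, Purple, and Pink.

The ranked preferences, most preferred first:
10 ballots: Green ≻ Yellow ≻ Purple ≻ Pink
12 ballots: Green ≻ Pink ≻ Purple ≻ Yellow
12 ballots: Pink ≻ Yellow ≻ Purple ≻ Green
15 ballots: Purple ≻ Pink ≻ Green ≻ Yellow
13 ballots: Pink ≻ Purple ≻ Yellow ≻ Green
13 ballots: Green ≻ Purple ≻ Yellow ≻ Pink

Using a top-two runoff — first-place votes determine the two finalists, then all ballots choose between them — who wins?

Pink

Round 1 first-place votes: Green 35, Yellow 0, Purple 15, Pink 25. Green and Pink advance.
Runoff: Green is ranked above Pink on 35 ballots, Pink above Green on 40.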